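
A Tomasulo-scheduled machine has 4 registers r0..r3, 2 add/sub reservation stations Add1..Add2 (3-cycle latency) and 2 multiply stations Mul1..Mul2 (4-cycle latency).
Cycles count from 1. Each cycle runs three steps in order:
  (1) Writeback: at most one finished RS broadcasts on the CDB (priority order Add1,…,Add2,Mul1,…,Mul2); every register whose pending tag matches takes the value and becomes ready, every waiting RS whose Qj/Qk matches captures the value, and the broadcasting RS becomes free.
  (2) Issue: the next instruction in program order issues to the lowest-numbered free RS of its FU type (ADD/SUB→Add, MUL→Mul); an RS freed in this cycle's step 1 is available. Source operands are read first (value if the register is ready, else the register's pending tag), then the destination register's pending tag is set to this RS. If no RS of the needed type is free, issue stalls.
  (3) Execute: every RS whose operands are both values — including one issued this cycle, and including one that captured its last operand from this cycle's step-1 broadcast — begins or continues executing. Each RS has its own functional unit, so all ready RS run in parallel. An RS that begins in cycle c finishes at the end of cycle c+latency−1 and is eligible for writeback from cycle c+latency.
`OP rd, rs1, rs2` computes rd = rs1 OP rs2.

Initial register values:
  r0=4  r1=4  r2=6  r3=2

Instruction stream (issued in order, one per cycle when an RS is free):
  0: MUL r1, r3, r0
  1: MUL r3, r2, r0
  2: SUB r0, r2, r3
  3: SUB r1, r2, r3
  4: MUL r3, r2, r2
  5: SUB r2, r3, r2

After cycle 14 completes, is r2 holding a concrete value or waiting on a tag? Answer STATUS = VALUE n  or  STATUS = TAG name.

c1: issue MUL r1<-Mul1 | r0:4,r1:Mul1,r2:6,r3:2
c2: issue MUL r3<-Mul2 | r0:4,r1:Mul1,r2:6,r3:Mul2
c3: issue SUB r0<-Add1 | r0:Add1,r1:Mul1,r2:6,r3:Mul2
c4: issue SUB r1<-Add2 | r0:Add1,r1:Add2,r2:6,r3:Mul2
c5: CDB Mul1=8; issue MUL r3<-Mul1 | r0:Add1,r1:Add2,r2:6,r3:Mul1
c6: CDB Mul2=24; stall | r0:Add1,r1:Add2,r2:6,r3:Mul1
c7: stall | r0:Add1,r1:Add2,r2:6,r3:Mul1
c8: stall | r0:Add1,r1:Add2,r2:6,r3:Mul1
c9: CDB Add1=-18; issue SUB r2<-Add1 | r0:-18,r1:Add2,r2:Add1,r3:Mul1
c10: CDB Add2=-18 | r0:-18,r1:-18,r2:Add1,r3:Mul1
c11: CDB Mul1=36 | r0:-18,r1:-18,r2:Add1,r3:36
c12: - | r0:-18,r1:-18,r2:Add1,r3:36
c13: - | r0:-18,r1:-18,r2:Add1,r3:36
c14: CDB Add1=30 | r0:-18,r1:-18,r2:30,r3:36

STATUS = VALUE 30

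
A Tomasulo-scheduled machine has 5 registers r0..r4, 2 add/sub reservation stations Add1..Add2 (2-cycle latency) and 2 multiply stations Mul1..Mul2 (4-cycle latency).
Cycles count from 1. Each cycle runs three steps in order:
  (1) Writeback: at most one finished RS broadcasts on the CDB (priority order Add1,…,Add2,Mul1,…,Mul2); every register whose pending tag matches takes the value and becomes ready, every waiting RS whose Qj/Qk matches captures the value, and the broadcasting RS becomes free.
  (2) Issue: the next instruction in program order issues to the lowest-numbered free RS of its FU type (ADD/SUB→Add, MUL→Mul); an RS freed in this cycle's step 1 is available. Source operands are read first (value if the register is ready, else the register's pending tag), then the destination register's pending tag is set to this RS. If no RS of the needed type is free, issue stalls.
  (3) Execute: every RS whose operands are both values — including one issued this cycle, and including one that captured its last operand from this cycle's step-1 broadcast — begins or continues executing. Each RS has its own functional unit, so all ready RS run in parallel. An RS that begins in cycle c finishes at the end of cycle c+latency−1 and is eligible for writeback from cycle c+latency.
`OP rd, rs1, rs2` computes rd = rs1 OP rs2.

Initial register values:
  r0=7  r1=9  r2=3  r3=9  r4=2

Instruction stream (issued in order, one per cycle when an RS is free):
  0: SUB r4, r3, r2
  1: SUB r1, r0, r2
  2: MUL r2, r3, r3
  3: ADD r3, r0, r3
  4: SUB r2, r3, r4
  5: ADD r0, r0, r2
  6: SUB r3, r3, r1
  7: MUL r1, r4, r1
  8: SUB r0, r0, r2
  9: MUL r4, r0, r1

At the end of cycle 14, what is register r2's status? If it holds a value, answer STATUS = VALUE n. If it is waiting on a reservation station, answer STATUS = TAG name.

c1: issue SUB r4<-Add1 | r0:7,r1:9,r2:3,r3:9,r4:Add1
c2: issue SUB r1<-Add2 | r0:7,r1:Add2,r2:3,r3:9,r4:Add1
c3: CDB Add1=6; issue MUL r2<-Mul1 | r0:7,r1:Add2,r2:Mul1,r3:9,r4:6
c4: CDB Add2=4; issue ADD r3<-Add1 | r0:7,r1:4,r2:Mul1,r3:Add1,r4:6
c5: issue SUB r2<-Add2 | r0:7,r1:4,r2:Add2,r3:Add1,r4:6
c6: CDB Add1=16; issue ADD r0<-Add1 | r0:Add1,r1:4,r2:Add2,r3:16,r4:6
c7: CDB Mul1=81; stall | r0:Add1,r1:4,r2:Add2,r3:16,r4:6
c8: CDB Add2=10; issue SUB r3<-Add2 | r0:Add1,r1:4,r2:10,r3:Add2,r4:6
c9: issue MUL r1<-Mul1 | r0:Add1,r1:Mul1,r2:10,r3:Add2,r4:6
c10: CDB Add1=17; issue SUB r0<-Add1 | r0:Add1,r1:Mul1,r2:10,r3:Add2,r4:6
c11: CDB Add2=12; issue MUL r4<-Mul2 | r0:Add1,r1:Mul1,r2:10,r3:12,r4:Mul2
c12: CDB Add1=7 | r0:7,r1:Mul1,r2:10,r3:12,r4:Mul2
c13: CDB Mul1=24 | r0:7,r1:24,r2:10,r3:12,r4:Mul2
c14: - | r0:7,r1:24,r2:10,r3:12,r4:Mul2

STATUS = VALUE 10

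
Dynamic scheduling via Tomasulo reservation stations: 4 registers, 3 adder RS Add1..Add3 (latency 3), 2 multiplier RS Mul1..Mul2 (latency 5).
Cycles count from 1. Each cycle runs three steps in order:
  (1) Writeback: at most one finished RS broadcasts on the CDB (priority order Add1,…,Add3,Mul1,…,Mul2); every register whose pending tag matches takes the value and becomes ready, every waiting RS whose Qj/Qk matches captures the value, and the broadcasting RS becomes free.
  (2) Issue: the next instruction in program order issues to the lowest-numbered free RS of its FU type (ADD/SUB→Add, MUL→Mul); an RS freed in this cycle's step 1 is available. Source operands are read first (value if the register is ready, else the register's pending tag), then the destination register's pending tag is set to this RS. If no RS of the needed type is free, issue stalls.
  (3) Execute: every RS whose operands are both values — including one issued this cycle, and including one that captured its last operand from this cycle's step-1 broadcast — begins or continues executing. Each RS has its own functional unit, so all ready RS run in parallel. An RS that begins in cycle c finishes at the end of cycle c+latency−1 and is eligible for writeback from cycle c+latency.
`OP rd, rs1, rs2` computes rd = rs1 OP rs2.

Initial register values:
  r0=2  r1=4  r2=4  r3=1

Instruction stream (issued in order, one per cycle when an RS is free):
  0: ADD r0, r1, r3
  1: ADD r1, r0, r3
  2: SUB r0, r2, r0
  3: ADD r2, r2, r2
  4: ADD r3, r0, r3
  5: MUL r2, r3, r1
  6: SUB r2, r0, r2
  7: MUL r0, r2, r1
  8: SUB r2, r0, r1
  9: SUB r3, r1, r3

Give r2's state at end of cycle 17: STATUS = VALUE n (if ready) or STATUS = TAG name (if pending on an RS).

STATUS = TAG Add3

cycle 1: issue ADD r0<-Add1 // r0:Add1,r1:4,r2:4,r3:1
cycle 2: issue ADD r1<-Add2 // r0:Add1,r1:Add2,r2:4,r3:1
cycle 3: issue SUB r0<-Add3 // r0:Add3,r1:Add2,r2:4,r3:1
cycle 4: CDB Add1=5; issue ADD r2<-Add1 // r0:Add3,r1:Add2,r2:Add1,r3:1
cycle 5: stall // r0:Add3,r1:Add2,r2:Add1,r3:1
cycle 6: stall // r0:Add3,r1:Add2,r2:Add1,r3:1
cycle 7: CDB Add1=8; issue ADD r3<-Add1 // r0:Add3,r1:Add2,r2:8,r3:Add1
cycle 8: CDB Add2=6; issue MUL r2<-Mul1 // r0:Add3,r1:6,r2:Mul1,r3:Add1
cycle 9: CDB Add3=-1; issue SUB r2<-Add2 // r0:-1,r1:6,r2:Add2,r3:Add1
cycle 10: issue MUL r0<-Mul2 // r0:Mul2,r1:6,r2:Add2,r3:Add1
cycle 11: issue SUB r2<-Add3 // r0:Mul2,r1:6,r2:Add3,r3:Add1
cycle 12: CDB Add1=0; issue SUB r3<-Add1 // r0:Mul2,r1:6,r2:Add3,r3:Add1
cycle 13: - // r0:Mul2,r1:6,r2:Add3,r3:Add1
cycle 14: - // r0:Mul2,r1:6,r2:Add3,r3:Add1
cycle 15: CDB Add1=6 // r0:Mul2,r1:6,r2:Add3,r3:6
cycle 16: - // r0:Mul2,r1:6,r2:Add3,r3:6
cycle 17: CDB Mul1=0 // r0:Mul2,r1:6,r2:Add3,r3:6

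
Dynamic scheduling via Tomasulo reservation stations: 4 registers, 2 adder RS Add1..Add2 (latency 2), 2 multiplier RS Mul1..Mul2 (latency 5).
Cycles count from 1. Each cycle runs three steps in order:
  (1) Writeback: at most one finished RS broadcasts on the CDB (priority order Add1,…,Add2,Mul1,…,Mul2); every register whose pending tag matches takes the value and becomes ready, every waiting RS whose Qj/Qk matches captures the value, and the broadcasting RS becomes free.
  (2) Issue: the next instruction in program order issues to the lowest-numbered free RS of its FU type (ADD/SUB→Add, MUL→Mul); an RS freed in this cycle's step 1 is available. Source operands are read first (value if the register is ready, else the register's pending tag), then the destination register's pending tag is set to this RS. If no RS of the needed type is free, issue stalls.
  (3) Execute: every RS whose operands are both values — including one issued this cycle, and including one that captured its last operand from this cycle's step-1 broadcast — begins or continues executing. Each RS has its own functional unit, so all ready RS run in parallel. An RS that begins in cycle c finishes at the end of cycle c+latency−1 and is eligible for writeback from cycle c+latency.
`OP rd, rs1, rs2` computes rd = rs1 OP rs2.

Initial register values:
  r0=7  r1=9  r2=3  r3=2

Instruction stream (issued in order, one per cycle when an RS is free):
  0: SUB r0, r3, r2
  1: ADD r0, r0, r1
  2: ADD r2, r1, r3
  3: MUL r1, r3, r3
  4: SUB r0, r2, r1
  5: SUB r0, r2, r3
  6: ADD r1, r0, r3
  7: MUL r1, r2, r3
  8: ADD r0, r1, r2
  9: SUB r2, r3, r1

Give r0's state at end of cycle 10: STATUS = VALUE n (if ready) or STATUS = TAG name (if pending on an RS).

c1: issue SUB r0<-Add1 | r0:Add1,r1:9,r2:3,r3:2
c2: issue ADD r0<-Add2 | r0:Add2,r1:9,r2:3,r3:2
c3: CDB Add1=-1; issue ADD r2<-Add1 | r0:Add2,r1:9,r2:Add1,r3:2
c4: issue MUL r1<-Mul1 | r0:Add2,r1:Mul1,r2:Add1,r3:2
c5: CDB Add1=11; issue SUB r0<-Add1 | r0:Add1,r1:Mul1,r2:11,r3:2
c6: CDB Add2=8; issue SUB r0<-Add2 | r0:Add2,r1:Mul1,r2:11,r3:2
c7: stall | r0:Add2,r1:Mul1,r2:11,r3:2
c8: CDB Add2=9; issue ADD r1<-Add2 | r0:9,r1:Add2,r2:11,r3:2
c9: CDB Mul1=4; issue MUL r1<-Mul1 | r0:9,r1:Mul1,r2:11,r3:2
c10: CDB Add2=11; issue ADD r0<-Add2 | r0:Add2,r1:Mul1,r2:11,r3:2

STATUS = TAG Add2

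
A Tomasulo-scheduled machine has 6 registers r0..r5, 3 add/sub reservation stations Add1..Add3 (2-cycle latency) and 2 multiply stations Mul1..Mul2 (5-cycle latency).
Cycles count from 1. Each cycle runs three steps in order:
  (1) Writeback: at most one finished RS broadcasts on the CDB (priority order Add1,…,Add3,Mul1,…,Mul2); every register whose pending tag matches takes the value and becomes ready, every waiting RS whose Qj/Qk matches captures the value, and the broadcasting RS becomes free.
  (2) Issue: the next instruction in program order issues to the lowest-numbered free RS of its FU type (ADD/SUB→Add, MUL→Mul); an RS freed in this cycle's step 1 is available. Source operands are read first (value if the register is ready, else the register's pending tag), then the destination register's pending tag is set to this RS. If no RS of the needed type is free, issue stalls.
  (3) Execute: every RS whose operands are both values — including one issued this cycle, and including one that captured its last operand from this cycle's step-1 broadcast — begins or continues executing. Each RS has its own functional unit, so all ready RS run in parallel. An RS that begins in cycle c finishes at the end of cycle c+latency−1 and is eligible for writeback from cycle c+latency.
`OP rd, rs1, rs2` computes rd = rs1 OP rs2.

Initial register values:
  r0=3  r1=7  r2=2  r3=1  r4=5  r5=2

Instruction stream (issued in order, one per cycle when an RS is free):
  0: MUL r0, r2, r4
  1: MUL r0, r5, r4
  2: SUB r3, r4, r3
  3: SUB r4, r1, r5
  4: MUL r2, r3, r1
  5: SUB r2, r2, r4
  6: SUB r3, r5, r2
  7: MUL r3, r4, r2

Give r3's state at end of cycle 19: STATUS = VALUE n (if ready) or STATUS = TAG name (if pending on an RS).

  c1: issue MUL r0<-Mul1  regs: r0:Mul1,r1:7,r2:2,r3:1,r4:5,r5:2
  c2: issue MUL r0<-Mul2  regs: r0:Mul2,r1:7,r2:2,r3:1,r4:5,r5:2
  c3: issue SUB r3<-Add1  regs: r0:Mul2,r1:7,r2:2,r3:Add1,r4:5,r5:2
  c4: issue SUB r4<-Add2  regs: r0:Mul2,r1:7,r2:2,r3:Add1,r4:Add2,r5:2
  c5: CDB Add1=4; stall  regs: r0:Mul2,r1:7,r2:2,r3:4,r4:Add2,r5:2
  c6: CDB Add2=5; stall  regs: r0:Mul2,r1:7,r2:2,r3:4,r4:5,r5:2
  c7: CDB Mul1=10; issue MUL r2<-Mul1  regs: r0:Mul2,r1:7,r2:Mul1,r3:4,r4:5,r5:2
  c8: CDB Mul2=10; issue SUB r2<-Add1  regs: r0:10,r1:7,r2:Add1,r3:4,r4:5,r5:2
  c9: issue SUB r3<-Add2  regs: r0:10,r1:7,r2:Add1,r3:Add2,r4:5,r5:2
  c10: issue MUL r3<-Mul2  regs: r0:10,r1:7,r2:Add1,r3:Mul2,r4:5,r5:2
  c11: -  regs: r0:10,r1:7,r2:Add1,r3:Mul2,r4:5,r5:2
  c12: CDB Mul1=28  regs: r0:10,r1:7,r2:Add1,r3:Mul2,r4:5,r5:2
  c13: -  regs: r0:10,r1:7,r2:Add1,r3:Mul2,r4:5,r5:2
  c14: CDB Add1=23  regs: r0:10,r1:7,r2:23,r3:Mul2,r4:5,r5:2
  c15: -  regs: r0:10,r1:7,r2:23,r3:Mul2,r4:5,r5:2
  c16: CDB Add2=-21  regs: r0:10,r1:7,r2:23,r3:Mul2,r4:5,r5:2
  c17: -  regs: r0:10,r1:7,r2:23,r3:Mul2,r4:5,r5:2
  c18: -  regs: r0:10,r1:7,r2:23,r3:Mul2,r4:5,r5:2
  c19: CDB Mul2=115  regs: r0:10,r1:7,r2:23,r3:115,r4:5,r5:2

STATUS = VALUE 115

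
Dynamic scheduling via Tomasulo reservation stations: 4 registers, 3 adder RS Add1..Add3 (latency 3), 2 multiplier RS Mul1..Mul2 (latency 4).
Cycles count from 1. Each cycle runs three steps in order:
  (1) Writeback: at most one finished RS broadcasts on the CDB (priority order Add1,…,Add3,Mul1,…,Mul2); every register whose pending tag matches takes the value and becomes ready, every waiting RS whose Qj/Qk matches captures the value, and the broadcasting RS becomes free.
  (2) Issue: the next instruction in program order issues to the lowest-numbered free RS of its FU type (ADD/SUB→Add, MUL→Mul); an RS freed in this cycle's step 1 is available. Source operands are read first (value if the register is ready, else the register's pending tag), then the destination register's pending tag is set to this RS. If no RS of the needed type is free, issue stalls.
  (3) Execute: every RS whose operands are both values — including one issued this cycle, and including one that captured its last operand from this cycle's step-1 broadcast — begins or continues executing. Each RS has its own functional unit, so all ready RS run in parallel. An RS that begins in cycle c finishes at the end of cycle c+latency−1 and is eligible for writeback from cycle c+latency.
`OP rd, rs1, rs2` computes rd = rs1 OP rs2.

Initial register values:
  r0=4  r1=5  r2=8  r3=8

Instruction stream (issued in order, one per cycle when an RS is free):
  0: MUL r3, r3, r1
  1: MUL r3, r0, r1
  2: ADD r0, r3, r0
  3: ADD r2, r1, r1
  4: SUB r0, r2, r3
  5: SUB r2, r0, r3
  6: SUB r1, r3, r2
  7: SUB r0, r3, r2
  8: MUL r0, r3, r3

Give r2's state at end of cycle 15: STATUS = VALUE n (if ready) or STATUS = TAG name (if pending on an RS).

STATUS = VALUE -30

cycle 1: issue MUL r3<-Mul1 // r0:4,r1:5,r2:8,r3:Mul1
cycle 2: issue MUL r3<-Mul2 // r0:4,r1:5,r2:8,r3:Mul2
cycle 3: issue ADD r0<-Add1 // r0:Add1,r1:5,r2:8,r3:Mul2
cycle 4: issue ADD r2<-Add2 // r0:Add1,r1:5,r2:Add2,r3:Mul2
cycle 5: CDB Mul1=40; issue SUB r0<-Add3 // r0:Add3,r1:5,r2:Add2,r3:Mul2
cycle 6: CDB Mul2=20; stall // r0:Add3,r1:5,r2:Add2,r3:20
cycle 7: CDB Add2=10; issue SUB r2<-Add2 // r0:Add3,r1:5,r2:Add2,r3:20
cycle 8: stall // r0:Add3,r1:5,r2:Add2,r3:20
cycle 9: CDB Add1=24; issue SUB r1<-Add1 // r0:Add3,r1:Add1,r2:Add2,r3:20
cycle 10: CDB Add3=-10; issue SUB r0<-Add3 // r0:Add3,r1:Add1,r2:Add2,r3:20
cycle 11: issue MUL r0<-Mul1 // r0:Mul1,r1:Add1,r2:Add2,r3:20
cycle 12: - // r0:Mul1,r1:Add1,r2:Add2,r3:20
cycle 13: CDB Add2=-30 // r0:Mul1,r1:Add1,r2:-30,r3:20
cycle 14: - // r0:Mul1,r1:Add1,r2:-30,r3:20
cycle 15: CDB Mul1=400 // r0:400,r1:Add1,r2:-30,r3:20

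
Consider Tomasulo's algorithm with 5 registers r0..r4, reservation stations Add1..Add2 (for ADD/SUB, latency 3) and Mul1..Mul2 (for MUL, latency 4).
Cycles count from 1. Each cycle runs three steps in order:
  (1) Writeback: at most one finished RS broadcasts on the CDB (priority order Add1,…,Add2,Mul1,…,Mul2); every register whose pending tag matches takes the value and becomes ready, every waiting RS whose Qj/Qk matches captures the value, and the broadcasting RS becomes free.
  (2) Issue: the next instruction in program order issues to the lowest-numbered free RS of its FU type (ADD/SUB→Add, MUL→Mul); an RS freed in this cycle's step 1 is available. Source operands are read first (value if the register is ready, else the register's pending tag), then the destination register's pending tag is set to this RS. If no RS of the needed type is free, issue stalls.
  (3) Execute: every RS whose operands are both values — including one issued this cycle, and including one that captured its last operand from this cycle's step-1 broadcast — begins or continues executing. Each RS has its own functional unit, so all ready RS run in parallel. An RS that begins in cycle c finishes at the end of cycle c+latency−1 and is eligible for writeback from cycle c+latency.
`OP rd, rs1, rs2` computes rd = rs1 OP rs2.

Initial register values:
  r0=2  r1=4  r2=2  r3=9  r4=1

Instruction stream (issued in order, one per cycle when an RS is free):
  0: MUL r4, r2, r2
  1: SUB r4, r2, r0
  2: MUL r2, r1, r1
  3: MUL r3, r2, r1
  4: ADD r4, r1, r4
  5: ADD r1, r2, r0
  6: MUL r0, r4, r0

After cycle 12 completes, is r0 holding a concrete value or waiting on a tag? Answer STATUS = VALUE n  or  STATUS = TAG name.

STATUS = TAG Mul2

c1: issue MUL r4<-Mul1 | r0:2,r1:4,r2:2,r3:9,r4:Mul1
c2: issue SUB r4<-Add1 | r0:2,r1:4,r2:2,r3:9,r4:Add1
c3: issue MUL r2<-Mul2 | r0:2,r1:4,r2:Mul2,r3:9,r4:Add1
c4: stall | r0:2,r1:4,r2:Mul2,r3:9,r4:Add1
c5: CDB Add1=0; stall | r0:2,r1:4,r2:Mul2,r3:9,r4:0
c6: CDB Mul1=4; issue MUL r3<-Mul1 | r0:2,r1:4,r2:Mul2,r3:Mul1,r4:0
c7: CDB Mul2=16; issue ADD r4<-Add1 | r0:2,r1:4,r2:16,r3:Mul1,r4:Add1
c8: issue ADD r1<-Add2 | r0:2,r1:Add2,r2:16,r3:Mul1,r4:Add1
c9: issue MUL r0<-Mul2 | r0:Mul2,r1:Add2,r2:16,r3:Mul1,r4:Add1
c10: CDB Add1=4 | r0:Mul2,r1:Add2,r2:16,r3:Mul1,r4:4
c11: CDB Add2=18 | r0:Mul2,r1:18,r2:16,r3:Mul1,r4:4
c12: CDB Mul1=64 | r0:Mul2,r1:18,r2:16,r3:64,r4:4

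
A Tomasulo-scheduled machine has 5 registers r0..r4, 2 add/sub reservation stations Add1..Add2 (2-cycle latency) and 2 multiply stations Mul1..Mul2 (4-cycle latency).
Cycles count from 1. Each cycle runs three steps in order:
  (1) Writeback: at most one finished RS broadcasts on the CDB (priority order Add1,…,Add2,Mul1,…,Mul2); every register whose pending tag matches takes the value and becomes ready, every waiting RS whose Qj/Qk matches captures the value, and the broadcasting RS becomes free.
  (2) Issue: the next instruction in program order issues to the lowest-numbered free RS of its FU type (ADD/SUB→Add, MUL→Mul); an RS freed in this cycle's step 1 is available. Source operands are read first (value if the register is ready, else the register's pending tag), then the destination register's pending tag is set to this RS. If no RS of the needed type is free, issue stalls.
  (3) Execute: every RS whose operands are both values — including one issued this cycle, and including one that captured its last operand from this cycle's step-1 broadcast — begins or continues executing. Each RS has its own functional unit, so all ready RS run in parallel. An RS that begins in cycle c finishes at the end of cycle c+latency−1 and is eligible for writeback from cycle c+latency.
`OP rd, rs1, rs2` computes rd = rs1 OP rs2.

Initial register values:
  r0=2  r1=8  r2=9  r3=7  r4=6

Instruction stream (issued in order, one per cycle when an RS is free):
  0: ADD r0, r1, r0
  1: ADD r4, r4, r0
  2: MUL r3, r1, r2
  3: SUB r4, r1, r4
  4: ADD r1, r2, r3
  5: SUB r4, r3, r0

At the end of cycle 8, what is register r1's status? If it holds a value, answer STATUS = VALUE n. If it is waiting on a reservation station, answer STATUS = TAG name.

STATUS = TAG Add2

cycle 1: issue ADD r0<-Add1 // r0:Add1,r1:8,r2:9,r3:7,r4:6
cycle 2: issue ADD r4<-Add2 // r0:Add1,r1:8,r2:9,r3:7,r4:Add2
cycle 3: CDB Add1=10; issue MUL r3<-Mul1 // r0:10,r1:8,r2:9,r3:Mul1,r4:Add2
cycle 4: issue SUB r4<-Add1 // r0:10,r1:8,r2:9,r3:Mul1,r4:Add1
cycle 5: CDB Add2=16; issue ADD r1<-Add2 // r0:10,r1:Add2,r2:9,r3:Mul1,r4:Add1
cycle 6: stall // r0:10,r1:Add2,r2:9,r3:Mul1,r4:Add1
cycle 7: CDB Add1=-8; issue SUB r4<-Add1 // r0:10,r1:Add2,r2:9,r3:Mul1,r4:Add1
cycle 8: CDB Mul1=72 // r0:10,r1:Add2,r2:9,r3:72,r4:Add1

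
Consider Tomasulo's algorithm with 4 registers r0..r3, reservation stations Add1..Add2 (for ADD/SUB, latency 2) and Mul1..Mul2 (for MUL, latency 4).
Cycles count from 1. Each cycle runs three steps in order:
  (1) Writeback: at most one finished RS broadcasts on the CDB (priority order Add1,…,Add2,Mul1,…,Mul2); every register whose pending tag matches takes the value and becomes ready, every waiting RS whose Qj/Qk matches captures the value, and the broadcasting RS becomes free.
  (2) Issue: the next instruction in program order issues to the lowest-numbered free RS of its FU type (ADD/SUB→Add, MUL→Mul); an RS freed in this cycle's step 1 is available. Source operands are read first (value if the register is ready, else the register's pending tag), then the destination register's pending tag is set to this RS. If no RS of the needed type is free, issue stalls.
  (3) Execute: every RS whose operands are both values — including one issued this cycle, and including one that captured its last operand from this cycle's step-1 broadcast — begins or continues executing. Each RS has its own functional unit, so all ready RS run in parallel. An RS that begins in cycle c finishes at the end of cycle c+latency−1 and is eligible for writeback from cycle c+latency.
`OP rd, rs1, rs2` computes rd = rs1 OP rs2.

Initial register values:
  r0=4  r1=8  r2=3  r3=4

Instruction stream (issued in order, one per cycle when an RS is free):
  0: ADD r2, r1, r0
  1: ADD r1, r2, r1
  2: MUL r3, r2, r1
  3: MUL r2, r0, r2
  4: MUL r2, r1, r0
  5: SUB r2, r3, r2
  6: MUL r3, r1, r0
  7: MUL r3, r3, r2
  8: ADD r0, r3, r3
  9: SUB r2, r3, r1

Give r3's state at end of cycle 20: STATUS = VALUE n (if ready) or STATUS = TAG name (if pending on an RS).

STATUS = VALUE 12800

c1: issue ADD r2<-Add1 | r0:4,r1:8,r2:Add1,r3:4
c2: issue ADD r1<-Add2 | r0:4,r1:Add2,r2:Add1,r3:4
c3: CDB Add1=12; issue MUL r3<-Mul1 | r0:4,r1:Add2,r2:12,r3:Mul1
c4: issue MUL r2<-Mul2 | r0:4,r1:Add2,r2:Mul2,r3:Mul1
c5: CDB Add2=20; stall | r0:4,r1:20,r2:Mul2,r3:Mul1
c6: stall | r0:4,r1:20,r2:Mul2,r3:Mul1
c7: stall | r0:4,r1:20,r2:Mul2,r3:Mul1
c8: CDB Mul2=48; issue MUL r2<-Mul2 | r0:4,r1:20,r2:Mul2,r3:Mul1
c9: CDB Mul1=240; issue SUB r2<-Add1 | r0:4,r1:20,r2:Add1,r3:240
c10: issue MUL r3<-Mul1 | r0:4,r1:20,r2:Add1,r3:Mul1
c11: stall | r0:4,r1:20,r2:Add1,r3:Mul1
c12: CDB Mul2=80; issue MUL r3<-Mul2 | r0:4,r1:20,r2:Add1,r3:Mul2
c13: issue ADD r0<-Add2 | r0:Add2,r1:20,r2:Add1,r3:Mul2
c14: CDB Add1=160; issue SUB r2<-Add1 | r0:Add2,r1:20,r2:Add1,r3:Mul2
c15: CDB Mul1=80 | r0:Add2,r1:20,r2:Add1,r3:Mul2
c16: - | r0:Add2,r1:20,r2:Add1,r3:Mul2
c17: - | r0:Add2,r1:20,r2:Add1,r3:Mul2
c18: - | r0:Add2,r1:20,r2:Add1,r3:Mul2
c19: CDB Mul2=12800 | r0:Add2,r1:20,r2:Add1,r3:12800
c20: - | r0:Add2,r1:20,r2:Add1,r3:12800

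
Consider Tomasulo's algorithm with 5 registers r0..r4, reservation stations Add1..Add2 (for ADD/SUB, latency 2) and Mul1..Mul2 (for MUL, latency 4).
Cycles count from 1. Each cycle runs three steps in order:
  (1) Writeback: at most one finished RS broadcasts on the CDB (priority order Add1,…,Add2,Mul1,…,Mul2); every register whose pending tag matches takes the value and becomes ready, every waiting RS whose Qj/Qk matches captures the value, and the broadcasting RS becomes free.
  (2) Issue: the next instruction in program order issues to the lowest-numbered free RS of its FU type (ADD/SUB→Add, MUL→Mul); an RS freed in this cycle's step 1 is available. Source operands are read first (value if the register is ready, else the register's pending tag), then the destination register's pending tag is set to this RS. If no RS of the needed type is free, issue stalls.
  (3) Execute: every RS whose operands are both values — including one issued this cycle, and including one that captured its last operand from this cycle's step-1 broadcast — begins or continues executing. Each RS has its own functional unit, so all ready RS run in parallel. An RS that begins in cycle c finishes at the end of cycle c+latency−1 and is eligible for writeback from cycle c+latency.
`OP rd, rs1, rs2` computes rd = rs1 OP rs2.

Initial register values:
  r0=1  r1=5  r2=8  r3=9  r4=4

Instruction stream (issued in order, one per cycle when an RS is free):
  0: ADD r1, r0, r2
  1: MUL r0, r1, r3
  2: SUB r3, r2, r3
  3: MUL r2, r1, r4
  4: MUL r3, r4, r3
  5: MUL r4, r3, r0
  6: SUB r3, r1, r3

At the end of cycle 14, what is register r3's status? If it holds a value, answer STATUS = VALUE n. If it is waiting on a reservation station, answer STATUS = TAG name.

STATUS = VALUE 13

c1: issue ADD r1<-Add1 | r0:1,r1:Add1,r2:8,r3:9,r4:4
c2: issue MUL r0<-Mul1 | r0:Mul1,r1:Add1,r2:8,r3:9,r4:4
c3: CDB Add1=9; issue SUB r3<-Add1 | r0:Mul1,r1:9,r2:8,r3:Add1,r4:4
c4: issue MUL r2<-Mul2 | r0:Mul1,r1:9,r2:Mul2,r3:Add1,r4:4
c5: CDB Add1=-1; stall | r0:Mul1,r1:9,r2:Mul2,r3:-1,r4:4
c6: stall | r0:Mul1,r1:9,r2:Mul2,r3:-1,r4:4
c7: CDB Mul1=81; issue MUL r3<-Mul1 | r0:81,r1:9,r2:Mul2,r3:Mul1,r4:4
c8: CDB Mul2=36; issue MUL r4<-Mul2 | r0:81,r1:9,r2:36,r3:Mul1,r4:Mul2
c9: issue SUB r3<-Add1 | r0:81,r1:9,r2:36,r3:Add1,r4:Mul2
c10: - | r0:81,r1:9,r2:36,r3:Add1,r4:Mul2
c11: CDB Mul1=-4 | r0:81,r1:9,r2:36,r3:Add1,r4:Mul2
c12: - | r0:81,r1:9,r2:36,r3:Add1,r4:Mul2
c13: CDB Add1=13 | r0:81,r1:9,r2:36,r3:13,r4:Mul2
c14: - | r0:81,r1:9,r2:36,r3:13,r4:Mul2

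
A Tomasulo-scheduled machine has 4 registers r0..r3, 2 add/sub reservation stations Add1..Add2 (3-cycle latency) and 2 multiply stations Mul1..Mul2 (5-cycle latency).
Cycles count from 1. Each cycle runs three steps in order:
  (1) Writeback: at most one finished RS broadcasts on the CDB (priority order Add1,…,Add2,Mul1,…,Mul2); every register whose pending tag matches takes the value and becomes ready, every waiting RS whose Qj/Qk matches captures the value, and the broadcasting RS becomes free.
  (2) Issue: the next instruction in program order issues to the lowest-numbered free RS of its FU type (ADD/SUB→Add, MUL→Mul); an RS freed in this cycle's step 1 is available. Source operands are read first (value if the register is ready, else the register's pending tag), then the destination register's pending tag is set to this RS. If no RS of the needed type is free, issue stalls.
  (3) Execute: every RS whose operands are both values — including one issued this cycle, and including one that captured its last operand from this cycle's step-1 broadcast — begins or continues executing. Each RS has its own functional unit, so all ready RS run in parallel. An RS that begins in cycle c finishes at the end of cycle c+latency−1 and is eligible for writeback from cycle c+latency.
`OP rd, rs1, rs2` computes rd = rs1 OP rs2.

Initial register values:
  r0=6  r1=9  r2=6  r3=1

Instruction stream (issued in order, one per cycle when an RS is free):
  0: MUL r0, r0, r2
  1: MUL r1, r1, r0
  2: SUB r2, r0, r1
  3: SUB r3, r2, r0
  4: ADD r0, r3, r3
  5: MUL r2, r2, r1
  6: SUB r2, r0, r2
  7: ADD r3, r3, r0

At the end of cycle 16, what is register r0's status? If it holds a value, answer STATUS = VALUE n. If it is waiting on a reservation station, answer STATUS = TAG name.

  c1: issue MUL r0<-Mul1  regs: r0:Mul1,r1:9,r2:6,r3:1
  c2: issue MUL r1<-Mul2  regs: r0:Mul1,r1:Mul2,r2:6,r3:1
  c3: issue SUB r2<-Add1  regs: r0:Mul1,r1:Mul2,r2:Add1,r3:1
  c4: issue SUB r3<-Add2  regs: r0:Mul1,r1:Mul2,r2:Add1,r3:Add2
  c5: stall  regs: r0:Mul1,r1:Mul2,r2:Add1,r3:Add2
  c6: CDB Mul1=36; stall  regs: r0:36,r1:Mul2,r2:Add1,r3:Add2
  c7: stall  regs: r0:36,r1:Mul2,r2:Add1,r3:Add2
  c8: stall  regs: r0:36,r1:Mul2,r2:Add1,r3:Add2
  c9: stall  regs: r0:36,r1:Mul2,r2:Add1,r3:Add2
  c10: stall  regs: r0:36,r1:Mul2,r2:Add1,r3:Add2
  c11: CDB Mul2=324; stall  regs: r0:36,r1:324,r2:Add1,r3:Add2
  c12: stall  regs: r0:36,r1:324,r2:Add1,r3:Add2
  c13: stall  regs: r0:36,r1:324,r2:Add1,r3:Add2
  c14: CDB Add1=-288; issue ADD r0<-Add1  regs: r0:Add1,r1:324,r2:-288,r3:Add2
  c15: issue MUL r2<-Mul1  regs: r0:Add1,r1:324,r2:Mul1,r3:Add2
  c16: stall  regs: r0:Add1,r1:324,r2:Mul1,r3:Add2

STATUS = TAG Add1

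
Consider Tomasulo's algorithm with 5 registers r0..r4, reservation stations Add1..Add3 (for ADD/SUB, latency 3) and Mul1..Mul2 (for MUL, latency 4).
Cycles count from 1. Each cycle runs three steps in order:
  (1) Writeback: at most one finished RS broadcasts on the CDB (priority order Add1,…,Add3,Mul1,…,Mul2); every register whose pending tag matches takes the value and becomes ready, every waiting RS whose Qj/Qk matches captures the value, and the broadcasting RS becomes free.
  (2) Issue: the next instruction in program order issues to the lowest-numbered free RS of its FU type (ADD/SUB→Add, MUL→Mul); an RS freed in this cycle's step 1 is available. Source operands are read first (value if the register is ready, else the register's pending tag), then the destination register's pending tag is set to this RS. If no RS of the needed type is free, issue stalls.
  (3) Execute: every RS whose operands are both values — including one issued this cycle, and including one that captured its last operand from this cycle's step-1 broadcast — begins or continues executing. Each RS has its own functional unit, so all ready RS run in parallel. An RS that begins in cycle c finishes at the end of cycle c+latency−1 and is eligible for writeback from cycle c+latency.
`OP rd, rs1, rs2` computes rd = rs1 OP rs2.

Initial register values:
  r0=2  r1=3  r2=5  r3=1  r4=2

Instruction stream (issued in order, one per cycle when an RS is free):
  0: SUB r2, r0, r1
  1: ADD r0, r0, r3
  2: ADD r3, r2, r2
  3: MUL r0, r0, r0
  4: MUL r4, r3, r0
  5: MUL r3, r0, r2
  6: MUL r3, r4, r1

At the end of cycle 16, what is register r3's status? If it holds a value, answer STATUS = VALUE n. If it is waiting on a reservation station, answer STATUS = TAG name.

  c1: issue SUB r2<-Add1  regs: r0:2,r1:3,r2:Add1,r3:1,r4:2
  c2: issue ADD r0<-Add2  regs: r0:Add2,r1:3,r2:Add1,r3:1,r4:2
  c3: issue ADD r3<-Add3  regs: r0:Add2,r1:3,r2:Add1,r3:Add3,r4:2
  c4: CDB Add1=-1; issue MUL r0<-Mul1  regs: r0:Mul1,r1:3,r2:-1,r3:Add3,r4:2
  c5: CDB Add2=3; issue MUL r4<-Mul2  regs: r0:Mul1,r1:3,r2:-1,r3:Add3,r4:Mul2
  c6: stall  regs: r0:Mul1,r1:3,r2:-1,r3:Add3,r4:Mul2
  c7: CDB Add3=-2; stall  regs: r0:Mul1,r1:3,r2:-1,r3:-2,r4:Mul2
  c8: stall  regs: r0:Mul1,r1:3,r2:-1,r3:-2,r4:Mul2
  c9: CDB Mul1=9; issue MUL r3<-Mul1  regs: r0:9,r1:3,r2:-1,r3:Mul1,r4:Mul2
  c10: stall  regs: r0:9,r1:3,r2:-1,r3:Mul1,r4:Mul2
  c11: stall  regs: r0:9,r1:3,r2:-1,r3:Mul1,r4:Mul2
  c12: stall  regs: r0:9,r1:3,r2:-1,r3:Mul1,r4:Mul2
  c13: CDB Mul1=-9; issue MUL r3<-Mul1  regs: r0:9,r1:3,r2:-1,r3:Mul1,r4:Mul2
  c14: CDB Mul2=-18  regs: r0:9,r1:3,r2:-1,r3:Mul1,r4:-18
  c15: -  regs: r0:9,r1:3,r2:-1,r3:Mul1,r4:-18
  c16: -  regs: r0:9,r1:3,r2:-1,r3:Mul1,r4:-18

STATUS = TAG Mul1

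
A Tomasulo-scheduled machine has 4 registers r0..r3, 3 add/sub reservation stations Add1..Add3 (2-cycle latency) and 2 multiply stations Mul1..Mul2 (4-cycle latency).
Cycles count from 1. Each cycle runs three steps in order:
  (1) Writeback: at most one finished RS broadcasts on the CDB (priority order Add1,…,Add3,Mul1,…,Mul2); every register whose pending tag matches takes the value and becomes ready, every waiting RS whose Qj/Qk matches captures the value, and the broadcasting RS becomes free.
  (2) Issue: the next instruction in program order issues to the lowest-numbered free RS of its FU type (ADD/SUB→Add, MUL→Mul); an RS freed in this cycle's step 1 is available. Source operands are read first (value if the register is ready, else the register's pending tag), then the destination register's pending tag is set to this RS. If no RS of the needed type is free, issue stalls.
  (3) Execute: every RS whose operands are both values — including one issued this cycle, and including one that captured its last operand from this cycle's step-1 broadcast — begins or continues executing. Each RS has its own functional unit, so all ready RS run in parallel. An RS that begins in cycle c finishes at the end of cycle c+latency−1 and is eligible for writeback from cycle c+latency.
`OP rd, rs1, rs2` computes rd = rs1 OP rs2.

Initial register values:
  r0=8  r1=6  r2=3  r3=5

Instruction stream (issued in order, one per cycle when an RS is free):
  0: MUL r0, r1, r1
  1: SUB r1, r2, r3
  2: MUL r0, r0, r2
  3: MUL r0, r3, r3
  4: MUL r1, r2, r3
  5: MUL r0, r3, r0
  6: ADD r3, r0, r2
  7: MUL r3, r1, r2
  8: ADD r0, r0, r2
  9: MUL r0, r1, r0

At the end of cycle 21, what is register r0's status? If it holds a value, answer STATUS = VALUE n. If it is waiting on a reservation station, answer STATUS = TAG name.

STATUS = VALUE 1920

cycle 1: issue MUL r0<-Mul1 // r0:Mul1,r1:6,r2:3,r3:5
cycle 2: issue SUB r1<-Add1 // r0:Mul1,r1:Add1,r2:3,r3:5
cycle 3: issue MUL r0<-Mul2 // r0:Mul2,r1:Add1,r2:3,r3:5
cycle 4: CDB Add1=-2; stall // r0:Mul2,r1:-2,r2:3,r3:5
cycle 5: CDB Mul1=36; issue MUL r0<-Mul1 // r0:Mul1,r1:-2,r2:3,r3:5
cycle 6: stall // r0:Mul1,r1:-2,r2:3,r3:5
cycle 7: stall // r0:Mul1,r1:-2,r2:3,r3:5
cycle 8: stall // r0:Mul1,r1:-2,r2:3,r3:5
cycle 9: CDB Mul1=25; issue MUL r1<-Mul1 // r0:25,r1:Mul1,r2:3,r3:5
cycle 10: CDB Mul2=108; issue MUL r0<-Mul2 // r0:Mul2,r1:Mul1,r2:3,r3:5
cycle 11: issue ADD r3<-Add1 // r0:Mul2,r1:Mul1,r2:3,r3:Add1
cycle 12: stall // r0:Mul2,r1:Mul1,r2:3,r3:Add1
cycle 13: CDB Mul1=15; issue MUL r3<-Mul1 // r0:Mul2,r1:15,r2:3,r3:Mul1
cycle 14: CDB Mul2=125; issue ADD r0<-Add2 // r0:Add2,r1:15,r2:3,r3:Mul1
cycle 15: issue MUL r0<-Mul2 // r0:Mul2,r1:15,r2:3,r3:Mul1
cycle 16: CDB Add1=128 // r0:Mul2,r1:15,r2:3,r3:Mul1
cycle 17: CDB Add2=128 // r0:Mul2,r1:15,r2:3,r3:Mul1
cycle 18: CDB Mul1=45 // r0:Mul2,r1:15,r2:3,r3:45
cycle 19: - // r0:Mul2,r1:15,r2:3,r3:45
cycle 20: - // r0:Mul2,r1:15,r2:3,r3:45
cycle 21: CDB Mul2=1920 // r0:1920,r1:15,r2:3,r3:45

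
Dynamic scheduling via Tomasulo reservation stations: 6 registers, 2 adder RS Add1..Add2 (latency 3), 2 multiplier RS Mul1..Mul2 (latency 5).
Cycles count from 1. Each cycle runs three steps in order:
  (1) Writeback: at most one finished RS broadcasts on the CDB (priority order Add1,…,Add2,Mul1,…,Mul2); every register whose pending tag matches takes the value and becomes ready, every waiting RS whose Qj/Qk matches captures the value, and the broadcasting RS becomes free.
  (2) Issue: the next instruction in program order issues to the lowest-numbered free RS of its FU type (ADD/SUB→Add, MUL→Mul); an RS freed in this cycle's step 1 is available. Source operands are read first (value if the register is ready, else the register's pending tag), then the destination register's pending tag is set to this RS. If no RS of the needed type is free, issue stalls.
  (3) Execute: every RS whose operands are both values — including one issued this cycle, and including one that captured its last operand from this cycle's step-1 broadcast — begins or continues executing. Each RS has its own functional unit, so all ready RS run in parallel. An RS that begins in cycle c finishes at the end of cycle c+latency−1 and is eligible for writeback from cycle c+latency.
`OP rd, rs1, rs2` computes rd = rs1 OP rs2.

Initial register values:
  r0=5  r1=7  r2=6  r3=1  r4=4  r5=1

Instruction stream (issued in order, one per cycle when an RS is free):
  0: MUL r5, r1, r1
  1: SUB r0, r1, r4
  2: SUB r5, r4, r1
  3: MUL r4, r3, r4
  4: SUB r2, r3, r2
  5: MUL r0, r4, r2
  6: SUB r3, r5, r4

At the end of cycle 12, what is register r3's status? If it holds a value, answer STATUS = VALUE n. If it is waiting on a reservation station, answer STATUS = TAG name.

cycle 1: issue MUL r5<-Mul1 // r0:5,r1:7,r2:6,r3:1,r4:4,r5:Mul1
cycle 2: issue SUB r0<-Add1 // r0:Add1,r1:7,r2:6,r3:1,r4:4,r5:Mul1
cycle 3: issue SUB r5<-Add2 // r0:Add1,r1:7,r2:6,r3:1,r4:4,r5:Add2
cycle 4: issue MUL r4<-Mul2 // r0:Add1,r1:7,r2:6,r3:1,r4:Mul2,r5:Add2
cycle 5: CDB Add1=3; issue SUB r2<-Add1 // r0:3,r1:7,r2:Add1,r3:1,r4:Mul2,r5:Add2
cycle 6: CDB Add2=-3; stall // r0:3,r1:7,r2:Add1,r3:1,r4:Mul2,r5:-3
cycle 7: CDB Mul1=49; issue MUL r0<-Mul1 // r0:Mul1,r1:7,r2:Add1,r3:1,r4:Mul2,r5:-3
cycle 8: CDB Add1=-5; issue SUB r3<-Add1 // r0:Mul1,r1:7,r2:-5,r3:Add1,r4:Mul2,r5:-3
cycle 9: CDB Mul2=4 // r0:Mul1,r1:7,r2:-5,r3:Add1,r4:4,r5:-3
cycle 10: - // r0:Mul1,r1:7,r2:-5,r3:Add1,r4:4,r5:-3
cycle 11: - // r0:Mul1,r1:7,r2:-5,r3:Add1,r4:4,r5:-3
cycle 12: CDB Add1=-7 // r0:Mul1,r1:7,r2:-5,r3:-7,r4:4,r5:-3

STATUS = VALUE -7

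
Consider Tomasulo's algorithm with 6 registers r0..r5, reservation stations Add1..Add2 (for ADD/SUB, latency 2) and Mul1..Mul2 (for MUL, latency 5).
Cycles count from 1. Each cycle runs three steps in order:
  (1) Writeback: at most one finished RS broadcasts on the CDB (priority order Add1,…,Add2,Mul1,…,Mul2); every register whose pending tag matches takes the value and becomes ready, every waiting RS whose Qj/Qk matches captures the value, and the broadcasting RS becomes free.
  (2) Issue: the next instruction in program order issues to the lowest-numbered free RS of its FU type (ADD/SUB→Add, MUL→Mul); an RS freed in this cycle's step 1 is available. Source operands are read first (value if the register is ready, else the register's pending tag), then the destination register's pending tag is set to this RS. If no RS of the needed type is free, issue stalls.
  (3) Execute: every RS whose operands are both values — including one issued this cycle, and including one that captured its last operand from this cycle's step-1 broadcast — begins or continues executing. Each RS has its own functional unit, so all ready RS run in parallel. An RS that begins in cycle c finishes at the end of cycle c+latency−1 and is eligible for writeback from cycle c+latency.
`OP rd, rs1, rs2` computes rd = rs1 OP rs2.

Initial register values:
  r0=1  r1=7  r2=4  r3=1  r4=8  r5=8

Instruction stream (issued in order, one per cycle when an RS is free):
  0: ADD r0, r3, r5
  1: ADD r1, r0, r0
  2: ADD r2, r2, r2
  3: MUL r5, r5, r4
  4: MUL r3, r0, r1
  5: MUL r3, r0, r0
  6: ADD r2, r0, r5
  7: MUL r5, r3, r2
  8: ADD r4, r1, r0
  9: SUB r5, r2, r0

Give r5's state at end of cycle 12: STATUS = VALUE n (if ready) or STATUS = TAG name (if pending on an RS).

STATUS = TAG Mul2

  c1: issue ADD r0<-Add1  regs: r0:Add1,r1:7,r2:4,r3:1,r4:8,r5:8
  c2: issue ADD r1<-Add2  regs: r0:Add1,r1:Add2,r2:4,r3:1,r4:8,r5:8
  c3: CDB Add1=9; issue ADD r2<-Add1  regs: r0:9,r1:Add2,r2:Add1,r3:1,r4:8,r5:8
  c4: issue MUL r5<-Mul1  regs: r0:9,r1:Add2,r2:Add1,r3:1,r4:8,r5:Mul1
  c5: CDB Add1=8; issue MUL r3<-Mul2  regs: r0:9,r1:Add2,r2:8,r3:Mul2,r4:8,r5:Mul1
  c6: CDB Add2=18; stall  regs: r0:9,r1:18,r2:8,r3:Mul2,r4:8,r5:Mul1
  c7: stall  regs: r0:9,r1:18,r2:8,r3:Mul2,r4:8,r5:Mul1
  c8: stall  regs: r0:9,r1:18,r2:8,r3:Mul2,r4:8,r5:Mul1
  c9: CDB Mul1=64; issue MUL r3<-Mul1  regs: r0:9,r1:18,r2:8,r3:Mul1,r4:8,r5:64
  c10: issue ADD r2<-Add1  regs: r0:9,r1:18,r2:Add1,r3:Mul1,r4:8,r5:64
  c11: CDB Mul2=162; issue MUL r5<-Mul2  regs: r0:9,r1:18,r2:Add1,r3:Mul1,r4:8,r5:Mul2
  c12: CDB Add1=73; issue ADD r4<-Add1  regs: r0:9,r1:18,r2:73,r3:Mul1,r4:Add1,r5:Mul2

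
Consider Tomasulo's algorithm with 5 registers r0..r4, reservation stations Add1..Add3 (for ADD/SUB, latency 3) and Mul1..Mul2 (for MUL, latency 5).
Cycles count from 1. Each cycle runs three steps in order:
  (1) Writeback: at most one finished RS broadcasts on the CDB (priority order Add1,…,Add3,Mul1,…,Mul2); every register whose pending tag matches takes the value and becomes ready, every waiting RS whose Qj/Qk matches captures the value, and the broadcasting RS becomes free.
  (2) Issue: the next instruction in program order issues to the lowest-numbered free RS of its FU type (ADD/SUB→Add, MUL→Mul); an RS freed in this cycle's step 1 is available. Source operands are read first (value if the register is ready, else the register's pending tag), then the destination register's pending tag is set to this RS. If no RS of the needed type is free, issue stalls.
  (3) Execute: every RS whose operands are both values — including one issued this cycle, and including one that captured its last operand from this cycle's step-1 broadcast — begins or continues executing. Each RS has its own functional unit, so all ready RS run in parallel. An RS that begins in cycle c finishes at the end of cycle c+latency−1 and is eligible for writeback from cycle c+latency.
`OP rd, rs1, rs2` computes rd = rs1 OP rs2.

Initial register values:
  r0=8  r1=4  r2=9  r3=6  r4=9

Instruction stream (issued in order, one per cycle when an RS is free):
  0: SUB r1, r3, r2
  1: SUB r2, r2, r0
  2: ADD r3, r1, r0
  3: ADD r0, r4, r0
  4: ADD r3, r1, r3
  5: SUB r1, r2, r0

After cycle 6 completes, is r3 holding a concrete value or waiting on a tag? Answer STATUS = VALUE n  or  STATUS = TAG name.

STATUS = TAG Add2

cycle 1: issue SUB r1<-Add1 // r0:8,r1:Add1,r2:9,r3:6,r4:9
cycle 2: issue SUB r2<-Add2 // r0:8,r1:Add1,r2:Add2,r3:6,r4:9
cycle 3: issue ADD r3<-Add3 // r0:8,r1:Add1,r2:Add2,r3:Add3,r4:9
cycle 4: CDB Add1=-3; issue ADD r0<-Add1 // r0:Add1,r1:-3,r2:Add2,r3:Add3,r4:9
cycle 5: CDB Add2=1; issue ADD r3<-Add2 // r0:Add1,r1:-3,r2:1,r3:Add2,r4:9
cycle 6: stall // r0:Add1,r1:-3,r2:1,r3:Add2,r4:9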